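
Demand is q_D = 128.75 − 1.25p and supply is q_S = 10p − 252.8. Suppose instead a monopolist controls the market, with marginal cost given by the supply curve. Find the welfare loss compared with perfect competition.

In inverse form: demand p = 103 − 0.8q, supply p = 25.28 + 0.1q.
Competitive equilibrium: 103 − 0.8q = 25.28 + 0.1q → q* = 86.3556, p* = 33.9156.
Marginal revenue: MR = 103 − 1.6q. Set MR = MC: 103 − 1.6q = 25.28 + 0.1q → q_m = 45.7176.
Price p_m = 103 − 0.8·45.7176 = 66.4259; MC(q_m) = 25.28 + 0.1·45.7176 = 29.8518.
Competitive q* = 86.3556, so Δq = 40.638; wedge = 66.4259 − 29.8518 = 36.5741.
Deadweight loss = ½ × 40.638 × 36.5741 = 743.15.

743.15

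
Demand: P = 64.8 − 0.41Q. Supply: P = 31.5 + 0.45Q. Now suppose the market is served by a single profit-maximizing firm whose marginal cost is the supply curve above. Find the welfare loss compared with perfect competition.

67.19

Competitive equilibrium: 64.8 − 0.41Q = 31.5 + 0.45Q → Q* = 38.7209, P* = 48.9244.
Marginal revenue: MR = 64.8 − 0.82Q. Set MR = MC: 64.8 − 0.82Q = 31.5 + 0.45Q → Q_m = 26.2205.
Price P_m = 64.8 − 0.41·26.2205 = 54.0496; MC(Q_m) = 31.5 + 0.45·26.2205 = 43.2992.
Competitive Q* = 38.7209, so ΔQ = 12.5004; wedge = 54.0496 − 43.2992 = 10.7504.
The triangle = ½ × 12.5004 × 10.7504 = 67.19.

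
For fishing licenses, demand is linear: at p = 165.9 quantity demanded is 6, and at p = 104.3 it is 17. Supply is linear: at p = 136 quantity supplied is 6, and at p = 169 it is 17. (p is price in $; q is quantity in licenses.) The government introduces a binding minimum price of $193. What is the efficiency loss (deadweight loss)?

Demand slope = (104.3 − 165.9)/(17 − 6) = −5.6, so p = 199.5 − 5.6q.
Supply slope = (169 − 136)/(17 − 6) = 3, so p = 118 + 3q.
Competitive equilibrium: 199.5 − 5.6q = 118 + 3q → q* = 9.4767, p* = 146.4302.
At the floor p = 193, quantity demanded = (199.5 − 193)/5.6 = 1.1607.
Sellers' marginal cost at q' = 1.1607: 118 + 3·1.1607 = 121.4821.
Δq = 9.4767 − 1.1607 = 8.316; wedge = 193 − 121.4821 = 71.5179.
The triangle = ½ × 8.316 × 71.5179 = $297.37.

$297.37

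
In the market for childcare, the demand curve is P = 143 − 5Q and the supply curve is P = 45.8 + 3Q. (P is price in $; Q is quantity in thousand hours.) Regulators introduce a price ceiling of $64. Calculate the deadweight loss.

$148.03 thousand

Competitive equilibrium: 143 − 5Q = 45.8 + 3Q → Q* = 12.15, P* = 82.25.
At the ceiling P = 64, quantity supplied = (64 − 45.8)/3 = 6.0667.
Willingness to pay at Q' = 6.0667: 143 − 5·6.0667 = 112.6665.
ΔQ = 12.15 − 6.0667 = 6.0833; wedge = 112.6665 − 64 = 48.6665.
The triangle = ½ × 6.0833 × 48.6665 = $148.03 thousand.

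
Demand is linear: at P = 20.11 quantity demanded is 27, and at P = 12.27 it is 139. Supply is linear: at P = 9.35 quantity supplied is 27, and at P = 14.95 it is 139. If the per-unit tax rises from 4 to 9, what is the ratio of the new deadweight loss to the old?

Demand slope = (12.27 − 20.11)/(139 − 27) = −0.07, so P = 22 − 0.07Q.
Supply slope = (14.95 − 9.35)/(139 − 27) = 0.05, so P = 8 + 0.05Q.
Competitive equilibrium: 22 − 0.07Q = 8 + 0.05Q → Q* = 116.6667, P* = 13.8333.
For a per-unit tax t: ΔQ = t/0.12, so DWL = ½·t·(t/0.12) = t²/0.24.
At t = 4: DWL = 66.667. At t = 9: DWL = 337.5.
Ratio = (9/4)² = 5.0625.

5.0625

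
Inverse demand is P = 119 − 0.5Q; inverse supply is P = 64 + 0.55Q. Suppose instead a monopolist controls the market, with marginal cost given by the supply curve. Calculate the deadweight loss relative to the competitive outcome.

Competitive equilibrium: 119 − 0.5Q = 64 + 0.55Q → Q* = 52.381, P* = 92.8095.
Marginal revenue: MR = 119 − Q. Set MR = MC: 119 − Q = 64 + 0.55Q → Q_m = 35.4839.
Price P_m = 119 − 0.5·35.4839 = 101.2581; MC(Q_m) = 64 + 0.55·35.4839 = 83.5161.
Competitive Q* = 52.381, so ΔQ = 16.8971; wedge = 101.2581 − 83.5161 = 17.742.
Welfare loss = ½ × 16.8971 × 17.742 = 149.89.

149.89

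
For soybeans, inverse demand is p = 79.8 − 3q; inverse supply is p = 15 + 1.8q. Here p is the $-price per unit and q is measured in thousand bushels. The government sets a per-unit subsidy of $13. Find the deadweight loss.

$17.60 thousand

Competitive equilibrium: 79.8 − 3q = 15 + 1.8q → q* = 13.5, p* = 39.3.
The subsidy lowers effective supply by 13: p = 2 + 1.8q.
New quantity: 79.8 − 3q = 2 + 1.8q → q' = 16.2083.
Overproduction Δq = 16.2083 − 13.5 = 2.7083; wedge = subsidy = 13.
Welfare loss = ½ × 2.7083 × 13 = $17.60 thousand.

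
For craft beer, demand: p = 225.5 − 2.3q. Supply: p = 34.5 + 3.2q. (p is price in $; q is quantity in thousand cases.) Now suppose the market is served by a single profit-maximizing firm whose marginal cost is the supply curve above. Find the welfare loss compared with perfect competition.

$288.36 thousand

Competitive equilibrium: 225.5 − 2.3q = 34.5 + 3.2q → q* = 34.7273, p* = 145.6273.
Marginal revenue: MR = 225.5 − 4.6q. Set MR = MC: 225.5 − 4.6q = 34.5 + 3.2q → q_m = 24.4872.
Price p_m = 225.5 − 2.3·24.4872 = 169.1794; MC(q_m) = 34.5 + 3.2·24.4872 = 112.859.
Competitive q* = 34.7273, so Δq = 10.2401; wedge = 169.1794 − 112.859 = 56.3204.
Deadweight loss = ½ × 10.2401 × 56.3204 = $288.36 thousand.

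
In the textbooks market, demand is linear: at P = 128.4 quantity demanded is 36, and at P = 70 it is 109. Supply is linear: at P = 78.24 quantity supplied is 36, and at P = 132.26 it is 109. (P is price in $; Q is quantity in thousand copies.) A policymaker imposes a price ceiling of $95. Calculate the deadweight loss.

Demand slope = (70 − 128.4)/(109 − 36) = −0.8, so P = 157.2 − 0.8Q.
Supply slope = (132.26 − 78.24)/(109 − 36) = 0.74, so P = 51.6 + 0.74Q.
Competitive equilibrium: 157.2 − 0.8Q = 51.6 + 0.74Q → Q* = 68.5714, P* = 102.3429.
At the ceiling P = 95, quantity supplied = (95 − 51.6)/0.74 = 58.6486.
Willingness to pay at Q' = 58.6486: 157.2 − 0.8·58.6486 = 110.2811.
ΔQ = 68.5714 − 58.6486 = 9.9228; wedge = 110.2811 − 95 = 15.2811.
Welfare loss = ½ × 9.9228 × 15.2811 = $75.82 thousand.

$75.82 thousand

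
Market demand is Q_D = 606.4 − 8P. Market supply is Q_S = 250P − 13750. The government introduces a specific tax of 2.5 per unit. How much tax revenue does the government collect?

In inverse form: demand P = 75.8 − 0.125Q, supply P = 55 + 0.004Q.
Competitive equilibrium: 75.8 − 0.125Q = 55 + 0.004Q → Q* = 161.2403, P* = 55.645.
With the tax, the buyer price exceeds the seller price by 2.5: (75.8 − 0.125Q) − (55 + 0.004Q) = 2.5 → Q' = 141.8605.
Tax revenue = 2.5 × 141.8605 = 354.65.

354.65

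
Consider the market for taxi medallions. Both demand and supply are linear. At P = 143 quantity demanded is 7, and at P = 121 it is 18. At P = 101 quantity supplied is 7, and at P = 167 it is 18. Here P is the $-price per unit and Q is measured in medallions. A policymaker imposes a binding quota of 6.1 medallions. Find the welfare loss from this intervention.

Demand slope = (121 − 143)/(18 − 7) = −2, so P = 157 − 2Q.
Supply slope = (167 − 101)/(18 − 7) = 6, so P = 59 + 6Q.
Competitive equilibrium: 157 − 2Q = 59 + 6Q → Q* = 12.25, P* = 132.5.
At Q = 6.1: demand price = 157 − 2·6.1 = 144.8; supply price = 59 + 6·6.1 = 95.6.
ΔQ = 12.25 − 6.1 = 6.15; wedge = 144.8 − 95.6 = 49.2.
Welfare loss = ½ × 6.15 × 49.2 = $151.29.

$151.29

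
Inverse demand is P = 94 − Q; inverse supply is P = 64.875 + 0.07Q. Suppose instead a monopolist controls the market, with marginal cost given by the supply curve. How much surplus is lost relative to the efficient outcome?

Competitive equilibrium: 94 − Q = 64.875 + 0.07Q → Q* = 27.2196, P* = 66.7804.
Marginal revenue: MR = 94 − 2Q. Set MR = MC: 94 − 2Q = 64.875 + 0.07Q → Q_m = 14.07.
Price P_m = 94 − 1·14.07 = 79.93; MC(Q_m) = 64.875 + 0.07·14.07 = 65.8599.
Competitive Q* = 27.2196, so ΔQ = 13.1496; wedge = 79.93 − 65.8599 = 14.0701.
Deadweight loss = ½ × 13.1496 × 14.0701 = 92.51.

92.51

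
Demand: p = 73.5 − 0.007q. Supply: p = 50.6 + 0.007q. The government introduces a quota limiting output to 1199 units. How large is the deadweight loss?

1335.04

Competitive equilibrium: 73.5 − 0.007q = 50.6 + 0.007q → q* = 1635.7143, p* = 62.05.
At q = 1199: demand price = 73.5 − 0.007·1199 = 65.107; supply price = 50.6 + 0.007·1199 = 58.993.
Δq = 1635.7143 − 1199 = 436.7143; wedge = 65.107 − 58.993 = 6.114.
DWL = ½ × 436.7143 × 6.114 = 1335.04.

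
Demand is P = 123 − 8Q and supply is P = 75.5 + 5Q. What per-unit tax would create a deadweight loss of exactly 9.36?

Competitive equilibrium: 123 − 8Q = 75.5 + 5Q → Q* = 3.6538, P* = 93.7692.
A tax t gives ΔQ = t/13 and wedge t, so DWL = t²/26.
t²/26 = 9.36 → t² = 243.36 → t = 15.6.

15.6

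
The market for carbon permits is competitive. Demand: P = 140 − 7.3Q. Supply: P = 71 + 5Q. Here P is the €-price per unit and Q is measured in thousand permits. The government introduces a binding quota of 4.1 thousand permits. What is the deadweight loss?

Competitive equilibrium: 140 − 7.3Q = 71 + 5Q → Q* = 5.6098, P* = 99.0488.
At Q = 4.1: demand price = 140 − 7.3·4.1 = 110.07; supply price = 71 + 5·4.1 = 91.5.
ΔQ = 5.6098 − 4.1 = 1.5098; wedge = 110.07 − 91.5 = 18.57.
Welfare loss = ½ × 1.5098 × 18.57 = €14.02 thousand.

€14.02 thousand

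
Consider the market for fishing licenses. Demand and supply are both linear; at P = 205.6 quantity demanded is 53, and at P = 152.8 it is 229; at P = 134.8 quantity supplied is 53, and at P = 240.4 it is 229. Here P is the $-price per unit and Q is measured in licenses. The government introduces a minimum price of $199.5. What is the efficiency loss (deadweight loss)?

Demand slope = (152.8 − 205.6)/(229 − 53) = −0.3, so P = 221.5 − 0.3Q.
Supply slope = (240.4 − 134.8)/(229 − 53) = 0.6, so P = 103 + 0.6Q.
Competitive equilibrium: 221.5 − 0.3Q = 103 + 0.6Q → Q* = 131.6667, P* = 182.
At the floor P = 199.5, quantity demanded = (221.5 − 199.5)/0.3 = 73.3333.
Sellers' marginal cost at Q' = 73.3333: 103 + 0.6·73.3333 = 147.
ΔQ = 131.6667 − 73.3333 = 58.3334; wedge = 199.5 − 147 = 52.5.
Deadweight loss = ½ × 58.3334 × 52.5 = $1531.25.

$1531.25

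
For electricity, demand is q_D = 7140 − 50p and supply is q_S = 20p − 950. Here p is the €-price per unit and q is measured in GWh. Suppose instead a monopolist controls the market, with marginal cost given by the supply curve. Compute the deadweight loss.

€3203.56

In inverse form: demand p = 142.8 − 0.02q, supply p = 47.5 + 0.05q.
Competitive equilibrium: 142.8 − 0.02q = 47.5 + 0.05q → q* = 1361.4286, p* = 115.5714.
Marginal revenue: MR = 142.8 − 0.04q. Set MR = MC: 142.8 − 0.04q = 47.5 + 0.05q → q_m = 1058.8889.
Price p_m = 142.8 − 0.02·1058.8889 = 121.6222; MC(q_m) = 47.5 + 0.05·1058.8889 = 100.4444.
Competitive q* = 1361.4286, so Δq = 302.5397; wedge = 121.6222 − 100.4444 = 21.1778.
Welfare loss = ½ × 302.5397 × 21.1778 = €3203.56.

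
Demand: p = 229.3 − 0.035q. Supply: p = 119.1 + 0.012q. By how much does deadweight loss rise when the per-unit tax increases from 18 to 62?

37446.81

Competitive equilibrium: 229.3 − 0.035q = 119.1 + 0.012q → q* = 2344.6809, p* = 147.2362.
For a per-unit tax t: Δq = t/0.047, so DWL = ½·t·(t/0.047) = t²/0.094.
At t = 18: DWL = 3446.809. At t = 62: DWL = 40893.617.
Increase = 40893.617 − 3446.809 = 37446.81.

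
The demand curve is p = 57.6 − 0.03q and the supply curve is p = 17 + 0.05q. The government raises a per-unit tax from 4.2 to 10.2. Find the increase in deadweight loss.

Competitive equilibrium: 57.6 − 0.03q = 17 + 0.05q → q* = 507.5, p* = 42.375.
For a per-unit tax t: Δq = t/0.08, so DWL = ½·t·(t/0.08) = t²/0.16.
At t = 4.2: DWL = 110.25. At t = 10.2: DWL = 650.25.
Increase = 650.25 − 110.25 = 540.

540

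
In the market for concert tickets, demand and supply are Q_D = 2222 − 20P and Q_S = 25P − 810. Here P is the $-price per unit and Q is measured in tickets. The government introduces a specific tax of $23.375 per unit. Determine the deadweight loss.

In inverse form: demand P = 111.1 − 0.05Q, supply P = 32.4 + 0.04Q.
Competitive equilibrium: 111.1 − 0.05Q = 32.4 + 0.04Q → Q* = 874.4444, P* = 67.3778.
With the tax, the buyer price exceeds the seller price by 23.375: (111.1 − 0.05Q) − (32.4 + 0.04Q) = 23.375 → Q' = 614.7222.
ΔQ = 874.4444 − 614.7222 = 259.7222; the wedge equals the tax, 23.375.
The triangle = ½ × 259.7222 × 23.375 = $3035.50.

$3035.50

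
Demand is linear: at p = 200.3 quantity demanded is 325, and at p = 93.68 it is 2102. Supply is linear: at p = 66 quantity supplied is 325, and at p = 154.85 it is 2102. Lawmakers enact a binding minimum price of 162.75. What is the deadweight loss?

19476.33

Demand slope = (93.68 − 200.3)/(2102 − 325) = −0.06, so p = 219.8 − 0.06q.
Supply slope = (154.85 − 66)/(2102 − 325) = 0.05, so p = 49.75 + 0.05q.
Competitive equilibrium: 219.8 − 0.06q = 49.75 + 0.05q → q* = 1545.9091, p* = 127.0455.
At the floor p = 162.75, quantity demanded = (219.8 − 162.75)/0.06 = 950.8333.
Sellers' marginal cost at q' = 950.8333: 49.75 + 0.05·950.8333 = 97.2917.
Δq = 1545.9091 − 950.8333 = 595.0758; wedge = 162.75 − 97.2917 = 65.4583.
Welfare loss = ½ × 595.0758 × 65.4583 = 19476.33.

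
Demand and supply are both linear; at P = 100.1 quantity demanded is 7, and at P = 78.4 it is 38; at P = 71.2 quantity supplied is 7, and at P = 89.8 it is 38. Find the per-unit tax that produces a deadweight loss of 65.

13

Demand slope = (78.4 − 100.1)/(38 − 7) = −0.7, so P = 105 − 0.7Q.
Supply slope = (89.8 − 71.2)/(38 − 7) = 0.6, so P = 67 + 0.6Q.
Competitive equilibrium: 105 − 0.7Q = 67 + 0.6Q → Q* = 29.2308, P* = 84.5385.
A tax t gives ΔQ = t/1.3 and wedge t, so DWL = t²/2.6.
t²/2.6 = 65 → t² = 169 → t = 13.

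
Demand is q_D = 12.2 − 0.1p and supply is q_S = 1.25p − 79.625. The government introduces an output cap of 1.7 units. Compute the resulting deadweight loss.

73.85

In inverse form: demand p = 122 − 10q, supply p = 63.7 + 0.8q.
Competitive equilibrium: 122 − 10q = 63.7 + 0.8q → q* = 5.3981, p* = 68.0185.
At q = 1.7: demand price = 122 − 10·1.7 = 105; supply price = 63.7 + 0.8·1.7 = 65.06.
Δq = 5.3981 − 1.7 = 3.6981; wedge = 105 − 65.06 = 39.94.
Welfare loss = ½ × 3.6981 × 39.94 = 73.85.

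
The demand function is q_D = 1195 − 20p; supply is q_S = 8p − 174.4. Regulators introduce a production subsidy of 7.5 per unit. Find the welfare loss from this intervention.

In inverse form: demand p = 59.75 − 0.05q, supply p = 21.8 + 0.125q.
Competitive equilibrium: 59.75 − 0.05q = 21.8 + 0.125q → q* = 216.8571, p* = 48.9071.
The subsidy lowers effective supply by 7.5: p = 14.3 + 0.125q.
New quantity: 59.75 − 0.05q = 14.3 + 0.125q → q' = 259.7143.
Overproduction Δq = 259.7143 − 216.8571 = 42.8572; wedge = subsidy = 7.5.
The triangle = ½ × 42.8572 × 7.5 = 160.71.

160.71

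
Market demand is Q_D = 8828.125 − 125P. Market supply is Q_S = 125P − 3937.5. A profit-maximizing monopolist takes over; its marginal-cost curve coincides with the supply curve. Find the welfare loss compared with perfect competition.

In inverse form: demand P = 70.625 − 0.008Q, supply P = 31.5 + 0.008Q.
Competitive equilibrium: 70.625 − 0.008Q = 31.5 + 0.008Q → Q* = 2445.3125, P* = 51.0625.
Marginal revenue: MR = 70.625 − 0.016Q. Set MR = MC: 70.625 − 0.016Q = 31.5 + 0.008Q → Q_m = 1630.20833.
Price P_m = 70.625 − 0.008·1630.20833 = 57.58333; MC(Q_m) = 31.5 + 0.008·1630.20833 = 44.54167.
Competitive Q* = 2445.3125, so ΔQ = 815.10417; wedge = 57.58333 − 44.54167 = 13.04166.
Deadweight loss = ½ × 815.10417 × 13.04166 = 5315.16.

5315.16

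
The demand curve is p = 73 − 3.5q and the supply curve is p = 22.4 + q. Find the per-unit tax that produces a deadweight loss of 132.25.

Competitive equilibrium: 73 − 3.5q = 22.4 + q → q* = 11.2444, p* = 33.6444.
A tax t gives Δq = t/4.5 and wedge t, so DWL = t²/9.
t²/9 = 132.25 → t² = 1190.25 → t = 34.5.

34.5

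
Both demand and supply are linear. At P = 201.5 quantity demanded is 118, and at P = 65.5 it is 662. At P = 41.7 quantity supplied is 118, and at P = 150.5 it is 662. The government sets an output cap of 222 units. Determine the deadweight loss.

14187.78

Demand slope = (65.5 − 201.5)/(662 − 118) = −0.25, so P = 231 − 0.25Q.
Supply slope = (150.5 − 41.7)/(662 − 118) = 0.2, so P = 18.1 + 0.2Q.
Competitive equilibrium: 231 − 0.25Q = 18.1 + 0.2Q → Q* = 473.1111, P* = 112.7222.
At Q = 222: demand price = 231 − 0.25·222 = 175.5; supply price = 18.1 + 0.2·222 = 62.5.
ΔQ = 473.1111 − 222 = 251.1111; wedge = 175.5 − 62.5 = 113.
The triangle = ½ × 251.1111 × 113 = 14187.78.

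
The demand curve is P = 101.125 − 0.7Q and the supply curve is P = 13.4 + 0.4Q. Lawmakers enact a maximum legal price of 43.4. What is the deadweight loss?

12.41

Competitive equilibrium: 101.125 − 0.7Q = 13.4 + 0.4Q → Q* = 79.75, P* = 45.3.
At the ceiling P = 43.4, quantity supplied = (43.4 − 13.4)/0.4 = 75.
Willingness to pay at Q' = 75: 101.125 − 0.7·75 = 48.625.
ΔQ = 79.75 − 75 = 4.75; wedge = 48.625 − 43.4 = 5.225.
Deadweight loss = ½ × 4.75 × 5.225 = 12.41.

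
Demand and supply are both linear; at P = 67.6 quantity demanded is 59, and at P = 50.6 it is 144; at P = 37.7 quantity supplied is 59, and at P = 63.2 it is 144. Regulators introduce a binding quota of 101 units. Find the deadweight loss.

Demand slope = (50.6 − 67.6)/(144 − 59) = −0.2, so P = 79.4 − 0.2Q.
Supply slope = (63.2 − 37.7)/(144 − 59) = 0.3, so P = 20 + 0.3Q.
Competitive equilibrium: 79.4 − 0.2Q = 20 + 0.3Q → Q* = 118.8, P* = 55.64.
At Q = 101: demand price = 79.4 − 0.2·101 = 59.2; supply price = 20 + 0.3·101 = 50.3.
ΔQ = 118.8 − 101 = 17.8; wedge = 59.2 − 50.3 = 8.9.
DWL = ½ × 17.8 × 8.9 = 79.21.

79.21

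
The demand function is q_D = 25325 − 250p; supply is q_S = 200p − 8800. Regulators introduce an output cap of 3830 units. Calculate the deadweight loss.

In inverse form: demand p = 101.3 − 0.004q, supply p = 44 + 0.005q.
Competitive equilibrium: 101.3 − 0.004q = 44 + 0.005q → q* = 6366.6667, p* = 75.8333.
At q = 3830: demand price = 101.3 − 0.004·3830 = 85.98; supply price = 44 + 0.005·3830 = 63.15.
Δq = 6366.6667 − 3830 = 2536.6667; wedge = 85.98 − 63.15 = 22.83.
DWL = ½ × 2536.6667 × 22.83 = 28956.05.

28956.05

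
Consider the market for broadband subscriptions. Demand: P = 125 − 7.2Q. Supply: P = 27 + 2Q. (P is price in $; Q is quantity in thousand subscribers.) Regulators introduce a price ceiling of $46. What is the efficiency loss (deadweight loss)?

Competitive equilibrium: 125 − 7.2Q = 27 + 2Q → Q* = 10.6522, P* = 48.3043.
At the ceiling P = 46, quantity supplied = (46 − 27)/2 = 9.5.
Willingness to pay at Q' = 9.5: 125 − 7.2·9.5 = 56.6.
ΔQ = 10.6522 − 9.5 = 1.1522; wedge = 56.6 − 46 = 10.6.
The triangle = ½ × 1.1522 × 10.6 = $6.11 thousand.

$6.11 thousand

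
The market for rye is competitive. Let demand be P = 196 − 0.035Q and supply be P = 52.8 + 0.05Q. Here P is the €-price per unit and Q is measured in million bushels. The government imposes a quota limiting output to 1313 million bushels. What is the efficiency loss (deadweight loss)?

€5872.02 million

Competitive equilibrium: 196 − 0.035Q = 52.8 + 0.05Q → Q* = 1684.7059, P* = 137.0353.
At Q = 1313: demand price = 196 − 0.035·1313 = 150.045; supply price = 52.8 + 0.05·1313 = 118.45.
ΔQ = 1684.7059 − 1313 = 371.7059; wedge = 150.045 − 118.45 = 31.595.
DWL = ½ × 371.7059 × 31.595 = €5872.02 million.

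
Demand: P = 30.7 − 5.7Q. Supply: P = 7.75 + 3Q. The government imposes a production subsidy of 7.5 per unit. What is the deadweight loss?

Competitive equilibrium: 30.7 − 5.7Q = 7.75 + 3Q → Q* = 2.6379, P* = 15.6638.
The subsidy lowers effective supply by 7.5: P = 0.25 + 3Q.
New quantity: 30.7 − 5.7Q = 0.25 + 3Q → Q' = 3.5.
Overproduction ΔQ = 3.5 − 2.6379 = 0.8621; wedge = subsidy = 7.5.
Deadweight loss = ½ × 0.8621 × 7.5 = 3.23.

3.23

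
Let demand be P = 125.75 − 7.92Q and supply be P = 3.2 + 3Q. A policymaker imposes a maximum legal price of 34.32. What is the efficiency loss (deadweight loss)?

3.94

Competitive equilibrium: 125.75 − 7.92Q = 3.2 + 3Q → Q* = 11.2225, P* = 36.8676.
At the ceiling P = 34.32, quantity supplied = (34.32 − 3.2)/3 = 10.3733.
Willingness to pay at Q' = 10.3733: 125.75 − 7.92·10.3733 = 43.5935.
ΔQ = 11.2225 − 10.3733 = 0.8492; wedge = 43.5935 − 34.32 = 9.2735.
Welfare loss = ½ × 0.8492 × 9.2735 = 3.94.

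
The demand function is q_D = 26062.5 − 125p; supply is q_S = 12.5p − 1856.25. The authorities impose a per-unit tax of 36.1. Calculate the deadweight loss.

In inverse form: demand p = 208.5 − 0.008q, supply p = 148.5 + 0.08q.
Competitive equilibrium: 208.5 − 0.008q = 148.5 + 0.08q → q* = 681.8182, p* = 203.0455.
With the tax, the buyer price exceeds the seller price by 36.1: (208.5 − 0.008q) − (148.5 + 0.08q) = 36.1 → q' = 271.5909.
Δq = 681.8182 − 271.5909 = 410.2273; the wedge equals the tax, 36.1.
The triangle = ½ × 410.2273 × 36.1 = 7404.60.

7404.60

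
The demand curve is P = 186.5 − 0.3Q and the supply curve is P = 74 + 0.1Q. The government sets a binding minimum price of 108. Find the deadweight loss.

76.70

Competitive equilibrium: 186.5 − 0.3Q = 74 + 0.1Q → Q* = 281.25, P* = 102.125.
At the floor P = 108, quantity demanded = (186.5 − 108)/0.3 = 261.6667.
Sellers' marginal cost at Q' = 261.6667: 74 + 0.1·261.6667 = 100.1667.
ΔQ = 281.25 − 261.6667 = 19.5833; wedge = 108 − 100.1667 = 7.8333.
DWL = ½ × 19.5833 × 7.8333 = 76.70.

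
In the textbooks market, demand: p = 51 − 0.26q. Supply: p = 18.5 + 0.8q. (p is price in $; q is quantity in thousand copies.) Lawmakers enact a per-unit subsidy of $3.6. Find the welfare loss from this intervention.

$6.11 thousand

Competitive equilibrium: 51 − 0.26q = 18.5 + 0.8q → q* = 30.6604, p* = 43.0283.
The subsidy lowers effective supply by 3.6: p = 14.9 + 0.8q.
New quantity: 51 − 0.26q = 14.9 + 0.8q → q' = 34.0566.
Overproduction Δq = 34.0566 − 30.6604 = 3.3962; wedge = subsidy = 3.6.
The triangle = ½ × 3.3962 × 3.6 = $6.11 thousand.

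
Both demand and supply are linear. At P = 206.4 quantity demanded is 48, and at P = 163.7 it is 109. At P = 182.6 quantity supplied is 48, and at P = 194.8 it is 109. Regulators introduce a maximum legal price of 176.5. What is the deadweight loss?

1459.20

Demand slope = (163.7 − 206.4)/(109 − 48) = −0.7, so P = 240 − 0.7Q.
Supply slope = (194.8 − 182.6)/(109 − 48) = 0.2, so P = 173 + 0.2Q.
Competitive equilibrium: 240 − 0.7Q = 173 + 0.2Q → Q* = 74.4444, P* = 187.8889.
At the ceiling P = 176.5, quantity supplied = (176.5 − 173)/0.2 = 17.5.
Willingness to pay at Q' = 17.5: 240 − 0.7·17.5 = 227.75.
ΔQ = 74.4444 − 17.5 = 56.9444; wedge = 227.75 − 176.5 = 51.25.
Deadweight loss = ½ × 56.9444 × 51.25 = 1459.20.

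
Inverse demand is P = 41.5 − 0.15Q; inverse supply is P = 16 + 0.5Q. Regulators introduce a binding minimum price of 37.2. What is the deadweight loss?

36.27

Competitive equilibrium: 41.5 − 0.15Q = 16 + 0.5Q → Q* = 39.2308, P* = 35.6154.
At the floor P = 37.2, quantity demanded = (41.5 − 37.2)/0.15 = 28.6667.
Sellers' marginal cost at Q' = 28.6667: 16 + 0.5·28.6667 = 30.3334.
ΔQ = 39.2308 − 28.6667 = 10.5641; wedge = 37.2 − 30.3334 = 6.8666.
The triangle = ½ × 10.5641 × 6.8666 = 36.27.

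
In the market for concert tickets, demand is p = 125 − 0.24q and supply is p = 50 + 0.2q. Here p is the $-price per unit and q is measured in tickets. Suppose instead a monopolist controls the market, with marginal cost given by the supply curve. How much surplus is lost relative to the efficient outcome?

$796.24

Competitive equilibrium: 125 − 0.24q = 50 + 0.2q → q* = 170.4545, p* = 84.0909.
Marginal revenue: MR = 125 − 0.48q. Set MR = MC: 125 − 0.48q = 50 + 0.2q → q_m = 110.2941.
Price p_m = 125 − 0.24·110.2941 = 98.5294; MC(q_m) = 50 + 0.2·110.2941 = 72.0588.
Competitive q* = 170.4545, so Δq = 60.1604; wedge = 98.5294 − 72.0588 = 26.4706.
Deadweight loss = ½ × 60.1604 × 26.4706 = $796.24.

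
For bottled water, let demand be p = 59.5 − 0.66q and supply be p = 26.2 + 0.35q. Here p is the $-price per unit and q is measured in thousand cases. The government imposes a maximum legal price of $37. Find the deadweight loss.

$2.26 thousand

Competitive equilibrium: 59.5 − 0.66q = 26.2 + 0.35q → q* = 32.9703, p* = 37.7396.
At the ceiling p = 37, quantity supplied = (37 − 26.2)/0.35 = 30.8571.
Willingness to pay at q' = 30.8571: 59.5 − 0.66·30.8571 = 39.1343.
Δq = 32.9703 − 30.8571 = 2.1132; wedge = 39.1343 − 37 = 2.1343.
The triangle = ½ × 2.1132 × 2.1343 = $2.26 thousand.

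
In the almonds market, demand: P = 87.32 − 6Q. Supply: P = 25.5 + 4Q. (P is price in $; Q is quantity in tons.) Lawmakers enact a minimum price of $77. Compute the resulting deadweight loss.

Competitive equilibrium: 87.32 − 6Q = 25.5 + 4Q → Q* = 6.182, P* = 50.228.
At the floor P = 77, quantity demanded = (87.32 − 77)/6 = 1.72.
Sellers' marginal cost at Q' = 1.72: 25.5 + 4·1.72 = 32.38.
ΔQ = 6.182 − 1.72 = 4.462; wedge = 77 − 32.38 = 44.62.
Deadweight loss = ½ × 4.462 × 44.62 = $99.55.

$99.55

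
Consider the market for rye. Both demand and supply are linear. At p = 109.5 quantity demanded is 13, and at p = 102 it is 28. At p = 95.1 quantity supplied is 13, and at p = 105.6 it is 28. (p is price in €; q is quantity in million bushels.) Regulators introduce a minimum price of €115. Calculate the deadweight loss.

€317.40 million

Demand slope = (102 − 109.5)/(28 − 13) = −0.5, so p = 116 − 0.5q.
Supply slope = (105.6 − 95.1)/(28 − 13) = 0.7, so p = 86 + 0.7q.
Competitive equilibrium: 116 − 0.5q = 86 + 0.7q → q* = 25, p* = 103.5.
At the floor p = 115, quantity demanded = (116 − 115)/0.5 = 2.
Sellers' marginal cost at q' = 2: 86 + 0.7·2 = 87.4.
Δq = 25 − 2 = 23; wedge = 115 − 87.4 = 27.6.
The triangle = ½ × 23 × 27.6 = €317.40 million.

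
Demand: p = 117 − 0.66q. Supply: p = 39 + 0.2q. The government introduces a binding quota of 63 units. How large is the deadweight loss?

329.88

Competitive equilibrium: 117 − 0.66q = 39 + 0.2q → q* = 90.6977, p* = 57.1395.
At q = 63: demand price = 117 − 0.66·63 = 75.42; supply price = 39 + 0.2·63 = 51.6.
Δq = 90.6977 − 63 = 27.6977; wedge = 75.42 − 51.6 = 23.82.
DWL = ½ × 27.6977 × 23.82 = 329.88.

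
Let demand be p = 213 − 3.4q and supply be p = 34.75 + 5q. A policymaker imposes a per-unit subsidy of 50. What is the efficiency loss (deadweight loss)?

148.81

Competitive equilibrium: 213 − 3.4q = 34.75 + 5q → q* = 21.2202, p* = 140.8512.
The subsidy lowers effective supply by 50: p = 5q − 15.25.
New quantity: 213 − 3.4q = 5q − 15.25 → q' = 27.1726.
Overproduction Δq = 27.1726 − 21.2202 = 5.9524; wedge = subsidy = 50.
DWL = ½ × 5.9524 × 50 = 148.81.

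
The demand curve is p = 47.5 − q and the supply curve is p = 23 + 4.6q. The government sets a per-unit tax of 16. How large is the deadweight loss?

22.86

Competitive equilibrium: 47.5 − q = 23 + 4.6q → q* = 4.375, p* = 43.125.
With the tax, the buyer price exceeds the seller price by 16: (47.5 − q) − (23 + 4.6q) = 16 → q' = 1.5179.
Δq = 4.375 − 1.5179 = 2.8571; the wedge equals the tax, 16.
Welfare loss = ½ × 2.8571 × 16 = 22.86.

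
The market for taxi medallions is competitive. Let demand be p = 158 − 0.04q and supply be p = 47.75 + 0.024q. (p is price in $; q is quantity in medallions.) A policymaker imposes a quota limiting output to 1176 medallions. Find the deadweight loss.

Competitive equilibrium: 158 − 0.04q = 47.75 + 0.024q → q* = 1722.6563, p* = 89.0938.
At q = 1176: demand price = 158 − 0.04·1176 = 110.96; supply price = 47.75 + 0.024·1176 = 75.974.
Δq = 1722.6563 − 1176 = 546.6563; wedge = 110.96 − 75.974 = 34.986.
The triangle = ½ × 546.6563 × 34.986 = $9562.66.

$9562.66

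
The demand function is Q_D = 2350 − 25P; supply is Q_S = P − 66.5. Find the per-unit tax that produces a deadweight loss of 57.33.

In inverse form: demand P = 94 − 0.04Q, supply P = 66.5 + Q.
Competitive equilibrium: 94 − 0.04Q = 66.5 + Q → Q* = 26.4423, P* = 92.9423.
A tax t gives ΔQ = t/1.04 and wedge t, so DWL = t²/2.08.
t²/2.08 = 57.33 → t² = 119.2464 → t = 10.92.

10.92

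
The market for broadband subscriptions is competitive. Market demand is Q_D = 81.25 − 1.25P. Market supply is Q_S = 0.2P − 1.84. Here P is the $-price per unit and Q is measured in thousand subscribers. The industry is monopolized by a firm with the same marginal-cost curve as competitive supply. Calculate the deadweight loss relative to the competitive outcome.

In inverse form: demand P = 65 − 0.8Q, supply P = 9.2 + 5Q.
Competitive equilibrium: 65 − 0.8Q = 9.2 + 5Q → Q* = 9.6207, P* = 57.3034.
Marginal revenue: MR = 65 − 1.6Q. Set MR = MC: 65 − 1.6Q = 9.2 + 5Q → Q_m = 8.4545.
Price P_m = 65 − 0.8·8.4545 = 58.2364; MC(Q_m) = 9.2 + 5·8.4545 = 51.4725.
Competitive Q* = 9.6207, so ΔQ = 1.1662; wedge = 58.2364 − 51.4725 = 6.7639.
The triangle = ½ × 1.1662 × 6.7639 = $3.94 thousand.

$3.94 thousand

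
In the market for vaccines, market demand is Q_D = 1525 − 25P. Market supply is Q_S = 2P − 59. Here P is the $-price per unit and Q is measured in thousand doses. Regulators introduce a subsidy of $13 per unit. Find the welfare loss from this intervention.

In inverse form: demand P = 61 − 0.04Q, supply P = 29.5 + 0.5Q.
Competitive equilibrium: 61 − 0.04Q = 29.5 + 0.5Q → Q* = 58.3333, P* = 58.6667.
The subsidy lowers effective supply by 13: P = 16.5 + 0.5Q.
New quantity: 61 − 0.04Q = 16.5 + 0.5Q → Q' = 82.4074.
Overproduction ΔQ = 82.4074 − 58.3333 = 24.0741; wedge = subsidy = 13.
Welfare loss = ½ × 24.0741 × 13 = $156.48 thousand.

$156.48 thousand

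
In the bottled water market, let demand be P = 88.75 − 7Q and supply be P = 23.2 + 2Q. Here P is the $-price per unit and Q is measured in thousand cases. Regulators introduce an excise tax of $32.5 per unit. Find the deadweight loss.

Competitive equilibrium: 88.75 − 7Q = 23.2 + 2Q → Q* = 7.2833, P* = 37.7667.
With the tax, the buyer price exceeds the seller price by 32.5: (88.75 − 7Q) − (23.2 + 2Q) = 32.5 → Q' = 3.6722.
ΔQ = 7.2833 − 3.6722 = 3.6111; the wedge equals the tax, 32.5.
Deadweight loss = ½ × 3.6111 × 32.5 = $58.68 thousand.

$58.68 thousand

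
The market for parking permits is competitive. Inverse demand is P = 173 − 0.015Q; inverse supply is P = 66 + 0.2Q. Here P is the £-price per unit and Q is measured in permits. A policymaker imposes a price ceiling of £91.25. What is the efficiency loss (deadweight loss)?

Competitive equilibrium: 173 − 0.015Q = 66 + 0.2Q → Q* = 497.67442, P* = 165.53488.
At the ceiling P = 91.25, quantity supplied = (91.25 − 66)/0.2 = 126.25.
Willingness to pay at Q' = 126.25: 173 − 0.015·126.25 = 171.10625.
ΔQ = 497.67442 − 126.25 = 371.42442; wedge = 171.10625 − 91.25 = 79.85625.
Deadweight loss = ½ × 371.42442 × 79.85625 = £14830.28.

£14830.28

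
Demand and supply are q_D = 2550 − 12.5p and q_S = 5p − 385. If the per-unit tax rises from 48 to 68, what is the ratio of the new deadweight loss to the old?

In inverse form: demand p = 204 − 0.08q, supply p = 77 + 0.2q.
Competitive equilibrium: 204 − 0.08q = 77 + 0.2q → q* = 453.5714, p* = 167.7143.
For a per-unit tax t: Δq = t/0.28, so DWL = ½·t·(t/0.28) = t²/0.56.
At t = 48: DWL = 4114.286. At t = 68: DWL = 8257.143.
Ratio = (68/48)² = 2.007.

2.007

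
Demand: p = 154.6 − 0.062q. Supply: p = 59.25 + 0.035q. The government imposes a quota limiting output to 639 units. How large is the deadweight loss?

5738.95

Competitive equilibrium: 154.6 − 0.062q = 59.25 + 0.035q → q* = 982.9897, p* = 93.6546.
At q = 639: demand price = 154.6 − 0.062·639 = 114.982; supply price = 59.25 + 0.035·639 = 81.615.
Δq = 982.9897 − 639 = 343.9897; wedge = 114.982 − 81.615 = 33.367.
Deadweight loss = ½ × 343.9897 × 33.367 = 5738.95.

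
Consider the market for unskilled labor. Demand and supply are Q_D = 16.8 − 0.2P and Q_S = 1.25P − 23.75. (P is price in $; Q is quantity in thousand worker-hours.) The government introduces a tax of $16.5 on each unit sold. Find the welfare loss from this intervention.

$23.47 thousand

In inverse form: demand P = 84 − 5Q, supply P = 19 + 0.8Q.
Competitive equilibrium: 84 − 5Q = 19 + 0.8Q → Q* = 11.2069, P* = 27.9655.
With the tax, the buyer price exceeds the seller price by 16.5: (84 − 5Q) − (19 + 0.8Q) = 16.5 → Q' = 8.3621.
ΔQ = 11.2069 − 8.3621 = 2.8448; the wedge equals the tax, 16.5.
DWL = ½ × 2.8448 × 16.5 = $23.47 thousand.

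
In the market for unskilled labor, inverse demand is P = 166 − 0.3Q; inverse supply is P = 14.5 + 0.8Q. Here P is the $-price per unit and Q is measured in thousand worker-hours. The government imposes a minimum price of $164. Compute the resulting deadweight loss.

Competitive equilibrium: 166 − 0.3Q = 14.5 + 0.8Q → Q* = 137.727273, P* = 124.681818.
At the floor P = 164, quantity demanded = (166 − 164)/0.3 = 6.666667.
Sellers' marginal cost at Q' = 6.666667: 14.5 + 0.8·6.666667 = 19.833334.
ΔQ = 137.727273 − 6.666667 = 131.060606; wedge = 164 − 19.833334 = 144.166666.
Welfare loss = ½ × 131.060606 × 144.166666 = $9447.29 thousand.

$9447.29 thousand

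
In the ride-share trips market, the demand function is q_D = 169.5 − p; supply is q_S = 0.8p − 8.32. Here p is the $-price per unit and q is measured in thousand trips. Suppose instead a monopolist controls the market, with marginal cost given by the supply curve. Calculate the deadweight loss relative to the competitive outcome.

$532.55 thousand

In inverse form: demand p = 169.5 − q, supply p = 10.4 + 1.25q.
Competitive equilibrium: 169.5 − q = 10.4 + 1.25q → q* = 70.7111, p* = 98.7889.
Marginal revenue: MR = 169.5 − 2q. Set MR = MC: 169.5 − 2q = 10.4 + 1.25q → q_m = 48.9538.
Price p_m = 169.5 − 1·48.9538 = 120.5462; MC(q_m) = 10.4 + 1.25·48.9538 = 71.5923.
Competitive q* = 70.7111, so Δq = 21.7573; wedge = 120.5462 − 71.5923 = 48.9539.
Deadweight loss = ½ × 21.7573 × 48.9539 = $532.55 thousand.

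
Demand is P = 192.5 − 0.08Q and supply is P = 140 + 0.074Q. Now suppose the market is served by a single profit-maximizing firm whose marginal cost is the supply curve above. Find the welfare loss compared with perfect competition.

1045.96

Competitive equilibrium: 192.5 − 0.08Q = 140 + 0.074Q → Q* = 340.9091, P* = 165.2273.
Marginal revenue: MR = 192.5 − 0.16Q. Set MR = MC: 192.5 − 0.16Q = 140 + 0.074Q → Q_m = 224.359.
Price P_m = 192.5 − 0.08·224.359 = 174.5513; MC(Q_m) = 140 + 0.074·224.359 = 156.6026.
Competitive Q* = 340.9091, so ΔQ = 116.5501; wedge = 174.5513 − 156.6026 = 17.9487.
DWL = ½ × 116.5501 × 17.9487 = 1045.96.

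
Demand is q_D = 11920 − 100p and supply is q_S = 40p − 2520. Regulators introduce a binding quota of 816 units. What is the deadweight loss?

In inverse form: demand p = 119.2 − 0.01q, supply p = 63 + 0.025q.
Competitive equilibrium: 119.2 − 0.01q = 63 + 0.025q → q* = 1605.7143, p* = 103.1429.
At q = 816: demand price = 119.2 − 0.01·816 = 111.04; supply price = 63 + 0.025·816 = 83.4.
Δq = 1605.7143 − 816 = 789.7143; wedge = 111.04 − 83.4 = 27.64.
Welfare loss = ½ × 789.7143 × 27.64 = 10913.85.

10913.85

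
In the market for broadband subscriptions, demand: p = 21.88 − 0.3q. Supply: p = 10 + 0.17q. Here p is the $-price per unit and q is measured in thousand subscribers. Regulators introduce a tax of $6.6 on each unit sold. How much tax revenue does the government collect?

Competitive equilibrium: 21.88 − 0.3q = 10 + 0.17q → q* = 25.2766, p* = 14.297.
With the tax, the buyer price exceeds the seller price by 6.6: (21.88 − 0.3q) − (10 + 0.17q) = 6.6 → q' = 11.234.
Tax revenue = 6.6 × 11.234 = $74.14 thousand.

$74.14 thousand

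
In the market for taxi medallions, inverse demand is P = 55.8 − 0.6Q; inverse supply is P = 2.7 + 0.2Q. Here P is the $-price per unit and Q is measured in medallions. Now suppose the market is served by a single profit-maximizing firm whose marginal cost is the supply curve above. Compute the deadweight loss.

$323.68

Competitive equilibrium: 55.8 − 0.6Q = 2.7 + 0.2Q → Q* = 66.375, P* = 15.975.
Marginal revenue: MR = 55.8 − 1.2Q. Set MR = MC: 55.8 − 1.2Q = 2.7 + 0.2Q → Q_m = 37.9286.
Price P_m = 55.8 − 0.6·37.9286 = 33.0428; MC(Q_m) = 2.7 + 0.2·37.9286 = 10.2857.
Competitive Q* = 66.375, so ΔQ = 28.4464; wedge = 33.0428 − 10.2857 = 22.7571.
DWL = ½ × 28.4464 × 22.7571 = $323.68.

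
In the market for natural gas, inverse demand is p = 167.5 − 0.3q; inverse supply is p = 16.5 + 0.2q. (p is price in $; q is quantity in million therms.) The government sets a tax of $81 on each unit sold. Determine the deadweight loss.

$6561 million

Competitive equilibrium: 167.5 − 0.3q = 16.5 + 0.2q → q* = 302, p* = 76.9.
With the tax, the buyer price exceeds the seller price by 81: (167.5 − 0.3q) − (16.5 + 0.2q) = 81 → q' = 140.
Δq = 302 − 140 = 162; the wedge equals the tax, 81.
Deadweight loss = ½ × 162 × 81 = $6561 million.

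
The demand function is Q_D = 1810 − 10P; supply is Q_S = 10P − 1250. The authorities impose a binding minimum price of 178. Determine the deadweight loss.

6250

In inverse form: demand P = 181 − 0.1Q, supply P = 125 + 0.1Q.
Competitive equilibrium: 181 − 0.1Q = 125 + 0.1Q → Q* = 280, P* = 153.
At the floor P = 178, quantity demanded = (181 − 178)/0.1 = 30.
Sellers' marginal cost at Q' = 30: 125 + 0.1·30 = 128.
ΔQ = 280 − 30 = 250; wedge = 178 − 128 = 50.
Deadweight loss = ½ × 250 × 50 = 6250.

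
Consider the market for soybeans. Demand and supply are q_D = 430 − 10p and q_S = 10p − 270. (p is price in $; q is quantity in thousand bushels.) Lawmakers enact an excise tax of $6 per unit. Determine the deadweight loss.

In inverse form: demand p = 43 − 0.1q, supply p = 27 + 0.1q.
Competitive equilibrium: 43 − 0.1q = 27 + 0.1q → q* = 80, p* = 35.
With the tax, the buyer price exceeds the seller price by 6: (43 − 0.1q) − (27 + 0.1q) = 6 → q' = 50.
Δq = 80 − 50 = 30; the wedge equals the tax, 6.
The triangle = ½ × 30 × 6 = $90 thousand.

$90 thousand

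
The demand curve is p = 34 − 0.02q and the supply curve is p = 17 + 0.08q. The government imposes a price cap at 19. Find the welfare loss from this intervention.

1051.25

Competitive equilibrium: 34 − 0.02q = 17 + 0.08q → q* = 170, p* = 30.6.
At the ceiling p = 19, quantity supplied = (19 − 17)/0.08 = 25.
Willingness to pay at q' = 25: 34 − 0.02·25 = 33.5.
Δq = 170 − 25 = 145; wedge = 33.5 − 19 = 14.5.
Welfare loss = ½ × 145 × 14.5 = 1051.25.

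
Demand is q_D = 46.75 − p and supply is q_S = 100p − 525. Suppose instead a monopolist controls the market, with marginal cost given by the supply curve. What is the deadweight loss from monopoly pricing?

In inverse form: demand p = 46.75 − q, supply p = 5.25 + 0.01q.
Competitive equilibrium: 46.75 − q = 5.25 + 0.01q → q* = 41.0891, p* = 5.6609.
Marginal revenue: MR = 46.75 − 2q. Set MR = MC: 46.75 − 2q = 5.25 + 0.01q → q_m = 20.6468.
Price p_m = 46.75 − 1·20.6468 = 26.1032; MC(q_m) = 5.25 + 0.01·20.6468 = 5.4565.
Competitive q* = 41.0891, so Δq = 20.4423; wedge = 26.1032 − 5.4565 = 20.6467.
DWL = ½ × 20.4423 × 20.6467 = 211.03.

211.03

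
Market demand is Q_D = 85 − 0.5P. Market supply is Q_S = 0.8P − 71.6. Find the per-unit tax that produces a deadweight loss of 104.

In inverse form: demand P = 170 − 2Q, supply P = 89.5 + 1.25Q.
Competitive equilibrium: 170 − 2Q = 89.5 + 1.25Q → Q* = 24.7692, P* = 120.4615.
A tax t gives ΔQ = t/3.25 and wedge t, so DWL = t²/6.5.
t²/6.5 = 104 → t² = 676 → t = 26.

26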